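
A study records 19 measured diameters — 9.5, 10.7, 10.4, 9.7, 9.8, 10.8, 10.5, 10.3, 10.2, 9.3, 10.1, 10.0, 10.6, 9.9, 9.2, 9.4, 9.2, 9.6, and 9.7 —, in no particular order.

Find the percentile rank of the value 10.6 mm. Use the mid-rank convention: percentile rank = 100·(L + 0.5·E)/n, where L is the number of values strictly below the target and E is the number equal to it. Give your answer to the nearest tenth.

86.8

Sorted: 9.2, 9.2, 9.3, 9.4, 9.5, 9.6, 9.7, 9.7, 9.8, 9.9, 10.0, 10.1, 10.2, 10.3, 10.4, 10.5, 10.6, 10.7, 10.8.
Count below 10.6: L = 16; count equal: E = 1; n = 19.
Percentile rank = 100·(16 + 0.5·1)/19 = 100·16.5/19 = 86.84.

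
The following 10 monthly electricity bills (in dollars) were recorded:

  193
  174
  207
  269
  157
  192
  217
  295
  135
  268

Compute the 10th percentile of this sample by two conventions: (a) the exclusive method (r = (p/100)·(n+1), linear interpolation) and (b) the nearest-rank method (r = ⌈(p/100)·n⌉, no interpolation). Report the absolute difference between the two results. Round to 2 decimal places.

2.20

Sorted: 135, 157, 174, 192, 193, 207, 217, 268, 269, 295.
n = 10.
(a) r = 1.1; between ranks 1 (135) and 2 (157): 137.2.
(b) the nearest-rank method: rank 1 → 135.
|137.2 − 135| = 2.2.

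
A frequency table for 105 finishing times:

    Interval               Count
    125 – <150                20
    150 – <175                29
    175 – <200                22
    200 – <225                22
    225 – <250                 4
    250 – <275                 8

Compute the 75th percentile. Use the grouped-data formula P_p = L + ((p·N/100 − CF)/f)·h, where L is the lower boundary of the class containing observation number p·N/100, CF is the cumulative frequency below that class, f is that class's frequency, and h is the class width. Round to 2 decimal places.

N = 105; target position k = 75/100 · 105 = 78.75.
Cumulative frequencies: 20, 49, 71, 93, 97, 105.
Observation 78.75 falls in the class 200 – <225.
L = 200, CF = 71, f = 22, h = 25.
P75 = 200 + ((78.75 − 71)/22)·25 = 200 + 8.80682 = 208.807.

208.81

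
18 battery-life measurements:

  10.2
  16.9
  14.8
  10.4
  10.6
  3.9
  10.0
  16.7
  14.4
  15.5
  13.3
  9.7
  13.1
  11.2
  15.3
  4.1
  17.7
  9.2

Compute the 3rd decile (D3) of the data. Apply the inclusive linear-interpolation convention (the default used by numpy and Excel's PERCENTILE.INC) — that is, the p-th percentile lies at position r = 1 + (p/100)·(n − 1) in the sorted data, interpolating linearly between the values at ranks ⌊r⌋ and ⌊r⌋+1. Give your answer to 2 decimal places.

10.22

Sorted: 3.9, 4.1, 9.2, 9.7, 10.0, 10.2, 10.4, 10.6, 11.2, 13.1, 13.3, 14.4, 14.8, 15.3, 15.5, 16.7, 16.9, 17.7.
n = 18.
r = 1 + (30/100)·(18 − 1) = 1 + 5.1 = 6.1.
Rank 6 is 10.2 and rank 7 is 10.4.
Interpolate: 10.2 + 0.1·(10.4 − 10.2) = 10.2 + 0.1·0.2 = 10.22.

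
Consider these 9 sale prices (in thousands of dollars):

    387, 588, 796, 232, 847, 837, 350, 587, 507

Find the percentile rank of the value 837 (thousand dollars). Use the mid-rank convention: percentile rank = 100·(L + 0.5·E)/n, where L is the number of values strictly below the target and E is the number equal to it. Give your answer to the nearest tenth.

Sorted: 232, 350, 387, 507, 587, 588, 796, 837, 847.
Count below 837: L = 7; count equal: E = 1; n = 9.
Percentile rank = 100·(7 + 0.5·1)/9 = 100·7.5/9 = 83.33.

83.3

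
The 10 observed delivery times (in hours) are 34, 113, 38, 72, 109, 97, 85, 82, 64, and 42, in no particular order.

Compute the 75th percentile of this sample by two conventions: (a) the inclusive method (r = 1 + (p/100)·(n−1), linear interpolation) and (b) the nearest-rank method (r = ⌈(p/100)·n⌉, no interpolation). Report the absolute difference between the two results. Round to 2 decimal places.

Sorted: 34, 38, 42, 64, 72, 82, 85, 97, 109, 113.
n = 10.
(a) r = 7.75; between ranks 7 (85) and 8 (97): 94.
(b) the nearest-rank method: rank 8 → 97.
|94 − 97| = 3.

3.00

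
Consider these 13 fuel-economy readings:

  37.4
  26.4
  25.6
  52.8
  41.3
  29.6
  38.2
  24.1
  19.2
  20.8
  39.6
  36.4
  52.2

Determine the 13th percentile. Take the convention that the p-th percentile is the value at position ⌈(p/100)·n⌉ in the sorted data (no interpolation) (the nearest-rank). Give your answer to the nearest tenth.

20.8

Sorted: 19.2, 20.8, 24.1, 25.6, 26.4, 29.6, 36.4, 37.4, 38.2, 39.6, 41.3, 52.2, 52.8.
n = 13.
Position = ⌈13/100 · 13⌉ = ⌈1.69⌉ = 2.
The value at rank 2 is 20.8.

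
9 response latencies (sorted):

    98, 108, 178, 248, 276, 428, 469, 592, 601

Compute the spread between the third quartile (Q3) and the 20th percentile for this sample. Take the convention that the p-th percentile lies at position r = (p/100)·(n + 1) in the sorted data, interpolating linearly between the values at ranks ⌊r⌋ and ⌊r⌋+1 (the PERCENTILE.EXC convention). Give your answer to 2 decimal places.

n = 9.
P20: r = 2 (integer) → 108.
P75: r = 7.5; ranks 7–8 are 469, 592; interpolating gives 530.5.
Difference: 530.5 − 108 = 422.5.

422.50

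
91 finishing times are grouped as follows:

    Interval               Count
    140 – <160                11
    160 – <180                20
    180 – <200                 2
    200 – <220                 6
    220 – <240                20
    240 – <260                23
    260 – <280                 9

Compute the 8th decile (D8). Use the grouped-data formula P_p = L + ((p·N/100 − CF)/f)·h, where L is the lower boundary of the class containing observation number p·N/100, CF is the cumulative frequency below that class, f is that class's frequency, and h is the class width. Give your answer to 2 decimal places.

N = 91; target position k = 80/100 · 91 = 72.8.
Cumulative frequencies: 11, 31, 33, 39, 59, 82, 91.
Observation 72.8 falls in the class 240 – <260.
L = 240, CF = 59, f = 23, h = 20.
P80 = 240 + ((72.8 − 59)/23)·20 = 240 + 12 = 252.

252.00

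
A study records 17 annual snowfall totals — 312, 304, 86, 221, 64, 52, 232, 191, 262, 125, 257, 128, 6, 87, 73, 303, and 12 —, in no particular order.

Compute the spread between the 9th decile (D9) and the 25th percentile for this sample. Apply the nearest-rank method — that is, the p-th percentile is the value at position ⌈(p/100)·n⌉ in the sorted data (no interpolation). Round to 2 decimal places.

231.00

Sorted: 6, 12, 52, 64, 73, 86, 87, 125, 128, 191, 221, 232, 257, 262, 303, 304, 312.
n = 17.
P25: rank ⌈25/100·17⌉ = 5 → 73.
P90: rank ⌈90/100·17⌉ = 16 → 304.
Difference: 304 − 73 = 231.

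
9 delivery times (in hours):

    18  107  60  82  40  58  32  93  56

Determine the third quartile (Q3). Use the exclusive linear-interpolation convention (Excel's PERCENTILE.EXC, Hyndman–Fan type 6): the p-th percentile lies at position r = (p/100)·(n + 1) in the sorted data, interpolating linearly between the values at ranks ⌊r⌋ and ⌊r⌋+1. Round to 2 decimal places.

Sorted: 18, 32, 40, 56, 58, 60, 82, 93, 107.
n = 9.
r = (75/100)·(9 + 1) = 7.5.
Rank 7 is 82 and rank 8 is 93.
Interpolate: 82 + 0.5·(93 − 82) = 82 + 0.5·11 = 87.5.

87.50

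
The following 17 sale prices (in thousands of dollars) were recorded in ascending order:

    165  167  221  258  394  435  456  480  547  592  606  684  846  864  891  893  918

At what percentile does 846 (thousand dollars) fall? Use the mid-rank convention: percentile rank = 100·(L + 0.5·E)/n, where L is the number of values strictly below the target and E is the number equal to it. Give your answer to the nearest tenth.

Count below 846: L = 12; count equal: E = 1; n = 17.
Percentile rank = 100·(12 + 0.5·1)/17 = 100·12.5/17 = 73.53.

73.5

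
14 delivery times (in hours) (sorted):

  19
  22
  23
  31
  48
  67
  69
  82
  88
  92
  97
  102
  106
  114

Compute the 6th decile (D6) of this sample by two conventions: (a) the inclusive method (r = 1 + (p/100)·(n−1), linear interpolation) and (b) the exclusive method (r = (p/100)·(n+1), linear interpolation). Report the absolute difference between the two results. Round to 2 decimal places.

n = 14.
(a) r = 8.8; between ranks 8 (82) and 9 (88): 86.8.
(b) r = 9 → value at rank 9 = 88.
|86.8 − 88| = 1.2.

1.20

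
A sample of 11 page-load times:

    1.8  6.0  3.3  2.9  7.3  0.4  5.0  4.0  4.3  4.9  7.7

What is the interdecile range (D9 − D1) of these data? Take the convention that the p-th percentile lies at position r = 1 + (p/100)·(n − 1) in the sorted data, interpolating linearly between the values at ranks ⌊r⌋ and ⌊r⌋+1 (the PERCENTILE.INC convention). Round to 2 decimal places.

5.50

Sorted: 0.4, 1.8, 2.9, 3.3, 4.0, 4.3, 4.9, 5.0, 6.0, 7.3, 7.7.
n = 11.
P10: r = 2 (integer) → 1.8.
P90: r = 10 (integer) → 7.3.
Difference: 7.3 − 1.8 = 5.5.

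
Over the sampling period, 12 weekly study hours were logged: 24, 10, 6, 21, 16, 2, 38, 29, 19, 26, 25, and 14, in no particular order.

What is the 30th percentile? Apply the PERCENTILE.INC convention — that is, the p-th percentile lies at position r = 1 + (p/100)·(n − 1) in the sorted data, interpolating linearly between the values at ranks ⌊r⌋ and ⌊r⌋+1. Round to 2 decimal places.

Sorted: 2, 6, 10, 14, 16, 19, 21, 24, 25, 26, 29, 38.
n = 12.
r = 1 + (30/100)·(12 − 1) = 1 + 3.3 = 4.3.
Rank 4 is 14 and rank 5 is 16.
Interpolate: 14 + 0.3·(16 − 14) = 14 + 0.3·2 = 14.6.

14.60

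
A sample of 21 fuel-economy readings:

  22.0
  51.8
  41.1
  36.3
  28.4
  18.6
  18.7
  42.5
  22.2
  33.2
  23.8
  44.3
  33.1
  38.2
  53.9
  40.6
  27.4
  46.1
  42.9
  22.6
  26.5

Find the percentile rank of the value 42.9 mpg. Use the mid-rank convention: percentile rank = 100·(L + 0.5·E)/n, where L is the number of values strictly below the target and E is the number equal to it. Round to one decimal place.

Sorted: 18.6, 18.7, 22.0, 22.2, 22.6, 23.8, 26.5, 27.4, 28.4, 33.1, 33.2, 36.3, 38.2, 40.6, 41.1, 42.5, 42.9, 44.3, 46.1, 51.8, 53.9.
Count below 42.9: L = 16; count equal: E = 1; n = 21.
Percentile rank = 100·(16 + 0.5·1)/21 = 100·16.5/21 = 78.57.

78.6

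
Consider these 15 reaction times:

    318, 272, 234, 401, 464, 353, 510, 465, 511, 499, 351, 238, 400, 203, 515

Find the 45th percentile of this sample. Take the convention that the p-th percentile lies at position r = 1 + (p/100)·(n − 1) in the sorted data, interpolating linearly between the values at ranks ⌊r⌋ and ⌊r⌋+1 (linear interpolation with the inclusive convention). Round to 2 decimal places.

367.10

Sorted: 203, 234, 238, 272, 318, 351, 353, 400, 401, 464, 465, 499, 510, 511, 515.
n = 15.
r = 1 + (45/100)·(15 − 1) = 1 + 6.3 = 7.3.
Rank 7 is 353 and rank 8 is 400.
Interpolate: 353 + 0.3·(400 − 353) = 353 + 0.3·47 = 367.1.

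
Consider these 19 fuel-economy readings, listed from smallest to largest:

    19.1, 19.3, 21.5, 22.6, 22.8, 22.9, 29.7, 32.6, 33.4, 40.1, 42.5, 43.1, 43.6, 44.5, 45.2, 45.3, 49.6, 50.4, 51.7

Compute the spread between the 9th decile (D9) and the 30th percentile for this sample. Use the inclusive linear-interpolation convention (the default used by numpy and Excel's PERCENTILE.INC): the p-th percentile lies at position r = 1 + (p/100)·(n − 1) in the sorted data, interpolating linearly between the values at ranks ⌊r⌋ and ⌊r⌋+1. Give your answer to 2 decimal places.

24.14

n = 19.
P30: r = 6.4; ranks 6–7 are 22.9, 29.7; interpolating gives 25.62.
P90: r = 17.2; ranks 17–18 are 49.6, 50.4; interpolating gives 49.76.
Difference: 49.76 − 25.62 = 24.14.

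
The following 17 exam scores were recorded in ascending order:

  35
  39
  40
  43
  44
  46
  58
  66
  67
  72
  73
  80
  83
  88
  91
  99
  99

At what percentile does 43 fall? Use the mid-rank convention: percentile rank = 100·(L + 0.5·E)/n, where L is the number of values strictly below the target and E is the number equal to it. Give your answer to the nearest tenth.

Count below 43: L = 3; count equal: E = 1; n = 17.
Percentile rank = 100·(3 + 0.5·1)/17 = 100·3.5/17 = 20.59.

20.6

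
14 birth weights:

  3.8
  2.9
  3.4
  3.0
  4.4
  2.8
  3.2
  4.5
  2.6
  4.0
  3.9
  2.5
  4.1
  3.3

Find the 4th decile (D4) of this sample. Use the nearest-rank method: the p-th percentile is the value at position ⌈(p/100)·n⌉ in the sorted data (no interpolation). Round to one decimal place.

3.2

Sorted: 2.5, 2.6, 2.8, 2.9, 3.0, 3.2, 3.3, 3.4, 3.8, 3.9, 4.0, 4.1, 4.4, 4.5.
n = 14.
Position = ⌈40/100 · 14⌉ = ⌈5.6⌉ = 6.
The value at rank 6 is 3.2.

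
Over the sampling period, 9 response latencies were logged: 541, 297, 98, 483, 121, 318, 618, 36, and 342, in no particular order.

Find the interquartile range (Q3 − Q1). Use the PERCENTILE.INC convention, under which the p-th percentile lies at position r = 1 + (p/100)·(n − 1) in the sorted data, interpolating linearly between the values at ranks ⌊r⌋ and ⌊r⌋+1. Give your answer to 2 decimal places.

Sorted: 36, 98, 121, 297, 318, 342, 483, 541, 618.
n = 9.
P25: r = 3 (integer) → 121.
P75: r = 7 (integer) → 483.
Difference: 483 − 121 = 362.

362.00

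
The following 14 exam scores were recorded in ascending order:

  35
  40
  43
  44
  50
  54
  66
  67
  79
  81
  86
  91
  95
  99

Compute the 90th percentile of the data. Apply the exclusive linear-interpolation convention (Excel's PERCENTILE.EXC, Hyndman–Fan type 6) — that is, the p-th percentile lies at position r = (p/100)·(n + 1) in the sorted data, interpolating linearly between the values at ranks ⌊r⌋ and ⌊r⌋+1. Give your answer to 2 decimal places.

n = 14.
r = (90/100)·(14 + 1) = 13.5.
Rank 13 is 95 and rank 14 is 99.
Interpolate: 95 + 0.5·(99 − 95) = 95 + 0.5·4 = 97.

97.00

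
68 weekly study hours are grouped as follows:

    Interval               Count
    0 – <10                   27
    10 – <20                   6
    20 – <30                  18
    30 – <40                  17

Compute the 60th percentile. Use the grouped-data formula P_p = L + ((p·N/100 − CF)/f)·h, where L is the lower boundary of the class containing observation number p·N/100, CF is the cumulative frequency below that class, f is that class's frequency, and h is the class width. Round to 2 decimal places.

24.33

N = 68; target position k = 60/100 · 68 = 40.8.
Cumulative frequencies: 27, 33, 51, 68.
Observation 40.8 falls in the class 20 – <30.
L = 20, CF = 33, f = 18, h = 10.
P60 = 20 + ((40.8 − 33)/18)·10 = 20 + 4.33333 = 24.3333.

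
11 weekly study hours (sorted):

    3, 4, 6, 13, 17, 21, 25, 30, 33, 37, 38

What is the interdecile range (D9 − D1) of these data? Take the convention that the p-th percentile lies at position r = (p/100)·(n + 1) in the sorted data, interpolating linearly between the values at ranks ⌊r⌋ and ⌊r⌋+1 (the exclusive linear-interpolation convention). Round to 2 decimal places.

n = 11.
P10: r = 1.2; ranks 1–2 are 3, 4; interpolating gives 3.2.
P90: r = 10.8; ranks 10–11 are 37, 38; interpolating gives 37.8.
Difference: 37.8 − 3.2 = 34.6.

34.60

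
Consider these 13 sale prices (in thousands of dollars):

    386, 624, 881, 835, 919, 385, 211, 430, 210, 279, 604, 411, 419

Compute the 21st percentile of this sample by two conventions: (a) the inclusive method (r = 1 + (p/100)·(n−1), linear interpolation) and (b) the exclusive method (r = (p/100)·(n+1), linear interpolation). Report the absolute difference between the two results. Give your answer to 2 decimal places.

Sorted: 210, 211, 279, 385, 386, 411, 419, 430, 604, 624, 835, 881, 919.
n = 13.
(a) r = 3.52; between ranks 3 (279) and 4 (385): 334.12.
(b) r = 2.94; between ranks 2 (211) and 3 (279): 274.92.
|334.12 − 274.92| = 59.2.

59.20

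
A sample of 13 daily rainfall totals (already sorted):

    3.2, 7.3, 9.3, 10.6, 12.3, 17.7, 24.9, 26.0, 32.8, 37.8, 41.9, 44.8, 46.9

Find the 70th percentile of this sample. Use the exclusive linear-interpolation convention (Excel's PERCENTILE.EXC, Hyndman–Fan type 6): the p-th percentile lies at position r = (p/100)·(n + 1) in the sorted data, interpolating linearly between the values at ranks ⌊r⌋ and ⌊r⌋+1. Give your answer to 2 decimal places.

36.80

n = 13.
r = (70/100)·(13 + 1) = 9.8.
Rank 9 is 32.8 and rank 10 is 37.8.
Interpolate: 32.8 + 0.8·(37.8 − 32.8) = 32.8 + 0.8·5 = 36.8.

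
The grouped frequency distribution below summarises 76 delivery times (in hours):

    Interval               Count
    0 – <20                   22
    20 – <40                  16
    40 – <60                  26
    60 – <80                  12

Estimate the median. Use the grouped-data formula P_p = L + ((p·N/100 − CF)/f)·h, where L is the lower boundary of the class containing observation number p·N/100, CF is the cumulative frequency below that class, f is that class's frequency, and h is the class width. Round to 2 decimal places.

N = 76; target position k = 50/100 · 76 = 38.
Cumulative frequencies: 22, 38, 64, 76.
Observation 38 falls in the class 20 – <40.
L = 20, CF = 22, f = 16, h = 20.
P50 = 20 + ((38 − 22)/16)·20 = 20 + 20 = 40.

40.00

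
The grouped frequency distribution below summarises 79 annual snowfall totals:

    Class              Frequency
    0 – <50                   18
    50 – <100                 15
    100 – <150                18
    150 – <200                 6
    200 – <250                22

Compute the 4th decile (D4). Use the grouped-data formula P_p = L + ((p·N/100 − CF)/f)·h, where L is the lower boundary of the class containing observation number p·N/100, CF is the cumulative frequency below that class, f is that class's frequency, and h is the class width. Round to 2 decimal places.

95.33

N = 79; target position k = 40/100 · 79 = 31.6.
Cumulative frequencies: 18, 33, 51, 57, 79.
Observation 31.6 falls in the class 50 – <100.
L = 50, CF = 18, f = 15, h = 50.
P40 = 50 + ((31.6 − 18)/15)·50 = 50 + 45.3333 = 95.3333.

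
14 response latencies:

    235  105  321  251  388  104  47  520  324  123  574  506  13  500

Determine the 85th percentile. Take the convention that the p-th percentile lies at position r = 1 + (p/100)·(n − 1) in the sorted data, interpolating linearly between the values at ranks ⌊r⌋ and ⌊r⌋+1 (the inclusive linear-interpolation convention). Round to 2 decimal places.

Sorted: 13, 47, 104, 105, 123, 235, 251, 321, 324, 388, 500, 506, 520, 574.
n = 14.
r = 1 + (85/100)·(14 − 1) = 1 + 11.05 = 12.05.
Rank 12 is 506 and rank 13 is 520.
Interpolate: 506 + 0.05·(520 − 506) = 506 + 0.05·14 = 506.7.

506.70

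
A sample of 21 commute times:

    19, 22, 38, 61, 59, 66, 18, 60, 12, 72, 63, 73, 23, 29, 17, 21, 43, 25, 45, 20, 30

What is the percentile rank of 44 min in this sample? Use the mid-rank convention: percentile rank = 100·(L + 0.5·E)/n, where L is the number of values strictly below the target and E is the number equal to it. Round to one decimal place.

Sorted: 12, 17, 18, 19, 20, 21, 22, 23, 25, 29, 30, 38, 43, 45, 59, 60, 61, 63, 66, 72, 73.
Count below 44: L = 13; count equal: E = 0; n = 21.
Percentile rank = 100·(13 + 0.5·0)/21 = 100·13/21 = 61.9.

61.9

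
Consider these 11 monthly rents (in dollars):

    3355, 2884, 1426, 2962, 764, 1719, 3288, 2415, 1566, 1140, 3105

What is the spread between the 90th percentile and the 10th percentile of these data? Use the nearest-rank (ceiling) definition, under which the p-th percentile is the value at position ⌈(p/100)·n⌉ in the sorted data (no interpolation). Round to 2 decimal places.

2148.00

Sorted: 764, 1140, 1426, 1566, 1719, 2415, 2884, 2962, 3105, 3288, 3355.
n = 11.
P10: rank ⌈10/100·11⌉ = 2 → 1140.
P90: rank ⌈90/100·11⌉ = 10 → 3288.
Difference: 3288 − 1140 = 2148.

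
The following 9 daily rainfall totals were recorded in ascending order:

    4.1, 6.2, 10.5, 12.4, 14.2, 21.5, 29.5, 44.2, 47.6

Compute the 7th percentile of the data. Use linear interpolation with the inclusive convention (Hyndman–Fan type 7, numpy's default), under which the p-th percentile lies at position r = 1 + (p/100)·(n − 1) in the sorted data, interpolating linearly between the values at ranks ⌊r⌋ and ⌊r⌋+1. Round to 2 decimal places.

n = 9.
r = 1 + (7/100)·(9 − 1) = 1 + 0.56 = 1.56.
Rank 1 is 4.1 and rank 2 is 6.2.
Interpolate: 4.1 + 0.56·(6.2 − 4.1) = 4.1 + 0.56·2.1 = 5.276.

5.28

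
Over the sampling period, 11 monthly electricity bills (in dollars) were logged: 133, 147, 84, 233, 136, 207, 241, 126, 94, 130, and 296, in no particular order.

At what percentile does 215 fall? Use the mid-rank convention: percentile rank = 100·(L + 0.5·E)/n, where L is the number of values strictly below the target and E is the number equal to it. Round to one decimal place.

72.7

Sorted: 84, 94, 126, 130, 133, 136, 147, 207, 233, 241, 296.
Count below 215: L = 8; count equal: E = 0; n = 11.
Percentile rank = 100·(8 + 0.5·0)/11 = 100·8/11 = 72.73.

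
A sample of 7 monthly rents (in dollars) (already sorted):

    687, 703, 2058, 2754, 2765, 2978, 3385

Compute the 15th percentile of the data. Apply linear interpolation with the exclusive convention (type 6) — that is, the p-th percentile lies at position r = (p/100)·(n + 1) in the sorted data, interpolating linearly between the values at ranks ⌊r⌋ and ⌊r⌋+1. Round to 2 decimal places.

n = 7.
r = (15/100)·(7 + 1) = 1.2.
Rank 1 is 687 and rank 2 is 703.
Interpolate: 687 + 0.2·(703 − 687) = 687 + 0.2·16 = 690.2.

690.20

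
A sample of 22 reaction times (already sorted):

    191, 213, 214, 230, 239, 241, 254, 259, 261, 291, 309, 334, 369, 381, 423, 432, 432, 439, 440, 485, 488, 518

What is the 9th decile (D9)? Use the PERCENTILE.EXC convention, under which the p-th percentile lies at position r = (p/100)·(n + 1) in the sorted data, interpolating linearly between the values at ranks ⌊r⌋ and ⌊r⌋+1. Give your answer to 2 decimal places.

487.10

n = 22.
r = (90/100)·(22 + 1) = 20.7.
Rank 20 is 485 and rank 21 is 488.
Interpolate: 485 + 0.7·(488 − 485) = 485 + 0.7·3 = 487.1.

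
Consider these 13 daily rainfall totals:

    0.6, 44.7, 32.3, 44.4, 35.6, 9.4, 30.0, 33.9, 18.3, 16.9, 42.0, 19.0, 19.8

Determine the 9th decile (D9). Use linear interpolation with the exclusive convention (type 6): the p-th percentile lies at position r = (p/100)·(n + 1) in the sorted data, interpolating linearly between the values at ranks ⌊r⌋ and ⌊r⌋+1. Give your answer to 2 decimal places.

44.58

Sorted: 0.6, 9.4, 16.9, 18.3, 19.0, 19.8, 30.0, 32.3, 33.9, 35.6, 42.0, 44.4, 44.7.
n = 13.
r = (90/100)·(13 + 1) = 12.6.
Rank 12 is 44.4 and rank 13 is 44.7.
Interpolate: 44.4 + 0.6·(44.7 − 44.4) = 44.4 + 0.6·0.3 = 44.58.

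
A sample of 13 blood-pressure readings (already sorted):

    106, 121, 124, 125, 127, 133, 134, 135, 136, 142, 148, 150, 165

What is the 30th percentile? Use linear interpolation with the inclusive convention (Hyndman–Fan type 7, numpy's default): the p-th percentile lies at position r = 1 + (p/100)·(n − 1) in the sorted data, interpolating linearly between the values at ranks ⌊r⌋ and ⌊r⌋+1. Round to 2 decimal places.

126.20

n = 13.
r = 1 + (30/100)·(13 − 1) = 1 + 3.6 = 4.6.
Rank 4 is 125 and rank 5 is 127.
Interpolate: 125 + 0.6·(127 − 125) = 125 + 0.6·2 = 126.2.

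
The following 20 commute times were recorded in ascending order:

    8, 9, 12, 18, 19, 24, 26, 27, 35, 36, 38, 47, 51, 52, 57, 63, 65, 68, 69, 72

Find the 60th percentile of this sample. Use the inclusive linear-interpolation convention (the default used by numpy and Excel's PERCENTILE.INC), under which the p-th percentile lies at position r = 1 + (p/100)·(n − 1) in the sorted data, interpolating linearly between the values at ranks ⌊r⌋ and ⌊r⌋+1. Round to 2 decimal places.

48.60

n = 20.
r = 1 + (60/100)·(20 − 1) = 1 + 11.4 = 12.4.
Rank 12 is 47 and rank 13 is 51.
Interpolate: 47 + 0.4·(51 − 47) = 47 + 0.4·4 = 48.6.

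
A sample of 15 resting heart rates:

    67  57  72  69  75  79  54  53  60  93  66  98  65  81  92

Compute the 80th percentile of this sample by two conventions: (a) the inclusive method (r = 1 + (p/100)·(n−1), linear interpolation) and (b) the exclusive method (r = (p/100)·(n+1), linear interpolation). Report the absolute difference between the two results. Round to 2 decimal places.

Sorted: 53, 54, 57, 60, 65, 66, 67, 69, 72, 75, 79, 81, 92, 93, 98.
n = 15.
(a) r = 12.2; between ranks 12 (81) and 13 (92): 83.2.
(b) r = 12.8; between ranks 12 (81) and 13 (92): 89.8.
|83.2 − 89.8| = 6.6.

6.60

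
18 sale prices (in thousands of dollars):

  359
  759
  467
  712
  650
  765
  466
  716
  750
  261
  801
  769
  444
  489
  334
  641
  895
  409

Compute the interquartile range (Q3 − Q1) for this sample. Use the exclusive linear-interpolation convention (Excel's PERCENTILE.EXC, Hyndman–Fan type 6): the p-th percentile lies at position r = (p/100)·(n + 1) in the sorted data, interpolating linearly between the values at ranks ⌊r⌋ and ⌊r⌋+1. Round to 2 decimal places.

325.25

Sorted: 261, 334, 359, 409, 444, 466, 467, 489, 641, 650, 712, 716, 750, 759, 765, 769, 801, 895.
n = 18.
P25: r = 4.75; ranks 4–5 are 409, 444; interpolating gives 435.25.
P75: r = 14.25; ranks 14–15 are 759, 765; interpolating gives 760.5.
Difference: 760.5 − 435.25 = 325.25.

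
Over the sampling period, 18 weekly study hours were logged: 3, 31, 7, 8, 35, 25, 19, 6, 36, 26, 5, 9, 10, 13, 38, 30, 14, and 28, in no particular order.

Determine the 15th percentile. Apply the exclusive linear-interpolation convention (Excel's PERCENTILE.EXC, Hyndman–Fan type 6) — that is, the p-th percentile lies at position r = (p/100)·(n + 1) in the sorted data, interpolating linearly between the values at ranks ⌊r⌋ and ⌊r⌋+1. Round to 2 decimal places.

Sorted: 3, 5, 6, 7, 8, 9, 10, 13, 14, 19, 25, 26, 28, 30, 31, 35, 36, 38.
n = 18.
r = (15/100)·(18 + 1) = 2.85.
Rank 2 is 5 and rank 3 is 6.
Interpolate: 5 + 0.85·(6 − 5) = 5 + 0.85·1 = 5.85.

5.85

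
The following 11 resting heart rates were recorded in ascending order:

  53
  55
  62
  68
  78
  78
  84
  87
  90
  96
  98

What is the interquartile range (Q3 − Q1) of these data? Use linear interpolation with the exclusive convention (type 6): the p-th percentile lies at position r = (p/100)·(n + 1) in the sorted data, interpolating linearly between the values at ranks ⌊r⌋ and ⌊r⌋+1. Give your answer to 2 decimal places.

28.00

n = 11.
P25: r = 3 (integer) → 62.
P75: r = 9 (integer) → 90.
Difference: 90 − 62 = 28.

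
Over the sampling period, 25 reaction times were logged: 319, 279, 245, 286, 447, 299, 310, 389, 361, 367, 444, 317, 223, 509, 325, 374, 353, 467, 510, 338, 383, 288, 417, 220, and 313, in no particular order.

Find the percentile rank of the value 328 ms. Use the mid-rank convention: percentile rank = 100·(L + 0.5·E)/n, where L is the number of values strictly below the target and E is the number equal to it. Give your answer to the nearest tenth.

Sorted: 220, 223, 245, 279, 286, 288, 299, 310, 313, 317, 319, 325, 338, 353, 361, 367, 374, 383, 389, 417, 444, 447, 467, 509, 510.
Count below 328: L = 12; count equal: E = 0; n = 25.
Percentile rank = 100·(12 + 0.5·0)/25 = 100·12/25 = 48.

48.0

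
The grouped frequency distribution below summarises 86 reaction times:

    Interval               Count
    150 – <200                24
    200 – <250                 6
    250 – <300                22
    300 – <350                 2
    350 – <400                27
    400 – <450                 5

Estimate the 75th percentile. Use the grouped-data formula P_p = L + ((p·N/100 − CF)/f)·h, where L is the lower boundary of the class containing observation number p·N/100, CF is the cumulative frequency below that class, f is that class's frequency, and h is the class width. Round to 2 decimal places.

N = 86; target position k = 75/100 · 86 = 64.5.
Cumulative frequencies: 24, 30, 52, 54, 81, 86.
Observation 64.5 falls in the class 350 – <400.
L = 350, CF = 54, f = 27, h = 50.
P75 = 350 + ((64.5 − 54)/27)·50 = 350 + 19.4444 = 369.444.

369.44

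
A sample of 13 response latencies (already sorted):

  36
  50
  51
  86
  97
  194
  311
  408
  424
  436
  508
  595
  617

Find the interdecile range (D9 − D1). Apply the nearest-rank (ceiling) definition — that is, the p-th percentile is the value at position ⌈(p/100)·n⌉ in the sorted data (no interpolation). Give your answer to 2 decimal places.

545.00

n = 13.
P10: rank ⌈10/100·13⌉ = 2 → 50.
P90: rank ⌈90/100·13⌉ = 12 → 595.
Difference: 595 − 50 = 545.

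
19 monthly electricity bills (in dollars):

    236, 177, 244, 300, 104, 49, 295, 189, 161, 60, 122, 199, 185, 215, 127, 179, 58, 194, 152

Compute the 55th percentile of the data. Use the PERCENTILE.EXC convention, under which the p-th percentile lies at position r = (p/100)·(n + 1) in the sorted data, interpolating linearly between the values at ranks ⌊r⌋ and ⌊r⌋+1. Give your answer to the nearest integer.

Sorted: 49, 58, 60, 104, 122, 127, 152, 161, 177, 179, 185, 189, 194, 199, 215, 236, 244, 295, 300.
n = 19.
r = (55/100)·(19 + 1) = 11.
r is an integer, so P55 is the value at rank 11: 185.

185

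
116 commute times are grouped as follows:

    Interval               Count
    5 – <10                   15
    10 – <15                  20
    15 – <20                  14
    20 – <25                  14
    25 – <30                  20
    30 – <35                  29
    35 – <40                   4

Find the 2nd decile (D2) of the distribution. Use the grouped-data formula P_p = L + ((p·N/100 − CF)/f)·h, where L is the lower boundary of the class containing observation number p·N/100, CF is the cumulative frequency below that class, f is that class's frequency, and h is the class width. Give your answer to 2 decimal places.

N = 116; target position k = 20/100 · 116 = 23.2.
Cumulative frequencies: 15, 35, 49, 63, 83, 112, 116.
Observation 23.2 falls in the class 10 – <15.
L = 10, CF = 15, f = 20, h = 5.
P20 = 10 + ((23.2 − 15)/20)·5 = 10 + 2.05 = 12.05.

12.05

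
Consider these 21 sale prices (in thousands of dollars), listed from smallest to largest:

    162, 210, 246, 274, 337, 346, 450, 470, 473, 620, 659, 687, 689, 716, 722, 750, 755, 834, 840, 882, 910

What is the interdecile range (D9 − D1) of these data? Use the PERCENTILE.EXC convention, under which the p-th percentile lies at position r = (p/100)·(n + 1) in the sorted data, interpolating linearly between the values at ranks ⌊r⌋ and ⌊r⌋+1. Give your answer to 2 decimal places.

n = 21.
P10: r = 2.2; ranks 2–3 are 210, 246; interpolating gives 217.2.
P90: r = 19.8; ranks 19–20 are 840, 882; interpolating gives 873.6.
Difference: 873.6 − 217.2 = 656.4.

656.40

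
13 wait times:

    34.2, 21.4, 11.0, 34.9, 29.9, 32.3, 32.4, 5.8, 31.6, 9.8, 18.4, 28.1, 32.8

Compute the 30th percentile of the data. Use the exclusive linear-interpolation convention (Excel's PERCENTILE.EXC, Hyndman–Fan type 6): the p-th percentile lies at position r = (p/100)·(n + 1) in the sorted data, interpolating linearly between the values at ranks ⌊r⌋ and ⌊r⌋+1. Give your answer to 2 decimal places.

Sorted: 5.8, 9.8, 11.0, 18.4, 21.4, 28.1, 29.9, 31.6, 32.3, 32.4, 32.8, 34.2, 34.9.
n = 13.
r = (30/100)·(13 + 1) = 4.2.
Rank 4 is 18.4 and rank 5 is 21.4.
Interpolate: 18.4 + 0.2·(21.4 − 18.4) = 18.4 + 0.2·3 = 19.

19.00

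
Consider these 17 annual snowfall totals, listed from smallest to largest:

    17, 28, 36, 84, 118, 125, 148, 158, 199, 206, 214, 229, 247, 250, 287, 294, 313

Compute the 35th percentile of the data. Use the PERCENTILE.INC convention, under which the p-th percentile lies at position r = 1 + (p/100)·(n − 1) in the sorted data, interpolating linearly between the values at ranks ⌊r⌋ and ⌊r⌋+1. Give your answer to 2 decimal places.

138.80

n = 17.
r = 1 + (35/100)·(17 − 1) = 1 + 5.6 = 6.6.
Rank 6 is 125 and rank 7 is 148.
Interpolate: 125 + 0.6·(148 − 125) = 125 + 0.6·23 = 138.8.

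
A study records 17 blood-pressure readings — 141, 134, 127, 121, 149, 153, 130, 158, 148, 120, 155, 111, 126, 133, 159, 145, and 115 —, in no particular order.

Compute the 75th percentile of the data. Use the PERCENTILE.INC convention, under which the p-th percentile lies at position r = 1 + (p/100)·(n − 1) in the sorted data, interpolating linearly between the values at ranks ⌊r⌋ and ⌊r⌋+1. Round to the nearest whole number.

149

Sorted: 111, 115, 120, 121, 126, 127, 130, 133, 134, 141, 145, 148, 149, 153, 155, 158, 159.
n = 17.
r = 1 + (75/100)·(17 − 1) = 1 + 12 = 13.
r is an integer, so P75 is the value at rank 13: 149.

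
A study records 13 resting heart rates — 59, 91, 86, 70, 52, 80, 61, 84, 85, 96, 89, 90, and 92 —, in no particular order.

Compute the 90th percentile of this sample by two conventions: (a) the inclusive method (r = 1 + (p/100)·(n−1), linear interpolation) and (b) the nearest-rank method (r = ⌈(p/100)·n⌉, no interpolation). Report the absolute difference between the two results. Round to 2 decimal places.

Sorted: 52, 59, 61, 70, 80, 84, 85, 86, 89, 90, 91, 92, 96.
n = 13.
(a) r = 11.8; between ranks 11 (91) and 12 (92): 91.8.
(b) the nearest-rank method: rank 12 → 92.
|91.8 − 92| = 0.2.

0.20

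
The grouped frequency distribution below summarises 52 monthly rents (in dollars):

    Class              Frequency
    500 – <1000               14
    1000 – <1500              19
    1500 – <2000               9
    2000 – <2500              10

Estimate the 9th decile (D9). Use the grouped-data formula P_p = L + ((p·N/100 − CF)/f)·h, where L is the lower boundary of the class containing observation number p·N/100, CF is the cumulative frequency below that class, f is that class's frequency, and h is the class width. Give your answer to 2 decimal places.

2240.00

N = 52; target position k = 90/100 · 52 = 46.8.
Cumulative frequencies: 14, 33, 42, 52.
Observation 46.8 falls in the class 2000 – <2500.
L = 2000, CF = 42, f = 10, h = 500.
P90 = 2000 + ((46.8 − 42)/10)·500 = 2000 + 240 = 2240.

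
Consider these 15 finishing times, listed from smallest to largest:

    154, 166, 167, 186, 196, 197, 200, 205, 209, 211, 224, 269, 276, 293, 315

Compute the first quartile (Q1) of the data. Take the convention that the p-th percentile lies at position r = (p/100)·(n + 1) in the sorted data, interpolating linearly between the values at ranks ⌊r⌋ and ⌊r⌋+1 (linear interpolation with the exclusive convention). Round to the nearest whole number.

n = 15.
r = (25/100)·(15 + 1) = 4.
r is an integer, so P25 is the value at rank 4: 186.

186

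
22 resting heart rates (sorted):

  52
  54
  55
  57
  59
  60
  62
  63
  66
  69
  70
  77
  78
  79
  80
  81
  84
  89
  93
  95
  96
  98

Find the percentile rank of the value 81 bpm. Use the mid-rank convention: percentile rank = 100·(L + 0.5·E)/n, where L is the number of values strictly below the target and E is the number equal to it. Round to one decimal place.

70.5

Count below 81: L = 15; count equal: E = 1; n = 22.
Percentile rank = 100·(15 + 0.5·1)/22 = 100·15.5/22 = 70.45.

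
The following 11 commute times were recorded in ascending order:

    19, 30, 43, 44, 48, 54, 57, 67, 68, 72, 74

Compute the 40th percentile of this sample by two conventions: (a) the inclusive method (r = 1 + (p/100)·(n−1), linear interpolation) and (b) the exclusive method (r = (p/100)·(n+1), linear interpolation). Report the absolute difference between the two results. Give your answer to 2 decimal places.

n = 11.
(a) r = 5 → value at rank 5 = 48.
(b) r = 4.8; between ranks 4 (44) and 5 (48): 47.2.
|48 − 47.2| = 0.8.

0.80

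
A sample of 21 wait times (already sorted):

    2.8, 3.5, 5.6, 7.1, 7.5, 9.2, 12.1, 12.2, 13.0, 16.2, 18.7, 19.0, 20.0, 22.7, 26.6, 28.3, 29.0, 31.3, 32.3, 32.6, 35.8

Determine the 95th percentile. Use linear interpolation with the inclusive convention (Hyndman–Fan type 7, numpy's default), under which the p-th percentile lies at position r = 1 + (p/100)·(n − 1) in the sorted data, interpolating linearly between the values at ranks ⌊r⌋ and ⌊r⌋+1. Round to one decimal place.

n = 21.
r = 1 + (95/100)·(21 − 1) = 1 + 19 = 20.
r is an integer, so P95 is the value at rank 20: 32.6.

32.6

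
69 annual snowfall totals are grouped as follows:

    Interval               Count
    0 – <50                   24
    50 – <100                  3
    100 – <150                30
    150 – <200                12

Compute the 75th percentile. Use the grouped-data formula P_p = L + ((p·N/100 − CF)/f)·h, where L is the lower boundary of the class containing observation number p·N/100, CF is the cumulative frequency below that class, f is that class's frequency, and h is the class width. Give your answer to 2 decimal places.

141.25

N = 69; target position k = 75/100 · 69 = 51.75.
Cumulative frequencies: 24, 27, 57, 69.
Observation 51.75 falls in the class 100 – <150.
L = 100, CF = 27, f = 30, h = 50.
P75 = 100 + ((51.75 − 27)/30)·50 = 100 + 41.25 = 141.25.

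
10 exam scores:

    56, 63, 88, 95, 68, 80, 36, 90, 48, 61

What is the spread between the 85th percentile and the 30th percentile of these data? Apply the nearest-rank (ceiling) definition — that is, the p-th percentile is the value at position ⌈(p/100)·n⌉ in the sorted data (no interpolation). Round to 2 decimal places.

Sorted: 36, 48, 56, 61, 63, 68, 80, 88, 90, 95.
n = 10.
P30: rank ⌈30/100·10⌉ = 3 → 56.
P85: rank ⌈85/100·10⌉ = 9 → 90.
Difference: 90 − 56 = 34.

34.00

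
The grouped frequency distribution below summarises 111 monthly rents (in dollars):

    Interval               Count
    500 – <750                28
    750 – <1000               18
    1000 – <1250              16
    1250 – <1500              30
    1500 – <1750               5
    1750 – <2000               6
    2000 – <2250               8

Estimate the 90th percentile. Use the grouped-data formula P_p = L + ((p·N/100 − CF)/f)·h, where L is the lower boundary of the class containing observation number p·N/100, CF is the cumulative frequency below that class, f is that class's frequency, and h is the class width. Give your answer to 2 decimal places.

1870.83

N = 111; target position k = 90/100 · 111 = 99.9.
Cumulative frequencies: 28, 46, 62, 92, 97, 103, 111.
Observation 99.9 falls in the class 1750 – <2000.
L = 1750, CF = 97, f = 6, h = 250.
P90 = 1750 + ((99.9 − 97)/6)·250 = 1750 + 120.833 = 1870.83.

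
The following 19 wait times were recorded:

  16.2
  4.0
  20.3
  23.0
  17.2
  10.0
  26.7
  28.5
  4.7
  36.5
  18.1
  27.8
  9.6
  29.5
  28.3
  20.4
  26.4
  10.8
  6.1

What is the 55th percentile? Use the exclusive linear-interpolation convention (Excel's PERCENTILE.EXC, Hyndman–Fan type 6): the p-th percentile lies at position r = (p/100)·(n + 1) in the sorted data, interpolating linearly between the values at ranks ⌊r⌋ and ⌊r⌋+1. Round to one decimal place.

Sorted: 4.0, 4.7, 6.1, 9.6, 10.0, 10.8, 16.2, 17.2, 18.1, 20.3, 20.4, 23.0, 26.4, 26.7, 27.8, 28.3, 28.5, 29.5, 36.5.
n = 19.
r = (55/100)·(19 + 1) = 11.
r is an integer, so P55 is the value at rank 11: 20.4.

20.4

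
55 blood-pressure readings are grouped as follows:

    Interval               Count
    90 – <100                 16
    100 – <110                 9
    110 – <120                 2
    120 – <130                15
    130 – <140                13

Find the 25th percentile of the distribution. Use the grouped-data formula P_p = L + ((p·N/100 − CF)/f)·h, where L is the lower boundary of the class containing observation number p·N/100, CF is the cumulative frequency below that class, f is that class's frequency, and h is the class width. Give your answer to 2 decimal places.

98.59

N = 55; target position k = 25/100 · 55 = 13.75.
Cumulative frequencies: 16, 25, 27, 42, 55.
Observation 13.75 falls in the class 90 – <100.
L = 90, CF = 0, f = 16, h = 10.
P25 = 90 + ((13.75 − 0)/16)·10 = 90 + 8.59375 = 98.5938.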